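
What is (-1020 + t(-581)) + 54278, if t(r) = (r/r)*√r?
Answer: 53258 + I*√581 ≈ 53258.0 + 24.104*I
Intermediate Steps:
t(r) = √r (t(r) = 1*√r = √r)
(-1020 + t(-581)) + 54278 = (-1020 + √(-581)) + 54278 = (-1020 + I*√581) + 54278 = 53258 + I*√581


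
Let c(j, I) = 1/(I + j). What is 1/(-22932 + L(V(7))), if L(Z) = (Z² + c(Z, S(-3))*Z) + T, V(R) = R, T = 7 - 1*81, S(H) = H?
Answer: -4/91821 ≈ -4.3563e-5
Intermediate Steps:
T = -74 (T = 7 - 81 = -74)
L(Z) = -74 + Z² + Z/(-3 + Z) (L(Z) = (Z² + Z/(-3 + Z)) - 74 = -74 + Z² + Z/(-3 + Z))
1/(-22932 + L(V(7))) = 1/(-22932 + (7 + (-74 + 7²)*(-3 + 7))/(-3 + 7)) = 1/(-22932 + (7 + (-74 + 49)*4)/4) = 1/(-22932 + (7 - 25*4)/4) = 1/(-22932 + (7 - 100)/4) = 1/(-22932 + (¼)*(-93)) = 1/(-22932 - 93/4) = 1/(-91821/4) = -4/91821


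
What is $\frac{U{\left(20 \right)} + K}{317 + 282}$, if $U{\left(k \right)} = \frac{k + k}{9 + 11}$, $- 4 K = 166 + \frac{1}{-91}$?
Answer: $- \frac{14377}{218036} \approx -0.065939$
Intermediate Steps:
$K = - \frac{15105}{364}$ ($K = - \frac{166 + \frac{1}{-91}}{4} = - \frac{166 - \frac{1}{91}}{4} = \left(- \frac{1}{4}\right) \frac{15105}{91} = - \frac{15105}{364} \approx -41.497$)
$U{\left(k \right)} = \frac{k}{10}$ ($U{\left(k \right)} = \frac{2 k}{20} = 2 k \frac{1}{20} = \frac{k}{10}$)
$\frac{U{\left(20 \right)} + K}{317 + 282} = \frac{\frac{1}{10} \cdot 20 - \frac{15105}{364}}{317 + 282} = \frac{2 - \frac{15105}{364}}{599} = \left(- \frac{14377}{364}\right) \frac{1}{599} = - \frac{14377}{218036}$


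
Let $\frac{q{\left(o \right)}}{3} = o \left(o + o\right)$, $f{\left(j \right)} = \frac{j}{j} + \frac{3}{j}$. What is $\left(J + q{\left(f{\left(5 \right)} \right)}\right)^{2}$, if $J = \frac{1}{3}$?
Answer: $\frac{1385329}{5625} \approx 246.28$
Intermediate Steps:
$f{\left(j \right)} = 1 + \frac{3}{j}$
$q{\left(o \right)} = 6 o^{2}$ ($q{\left(o \right)} = 3 o \left(o + o\right) = 3 o 2 o = 3 \cdot 2 o^{2} = 6 o^{2}$)
$J = \frac{1}{3} \approx 0.33333$
$\left(J + q{\left(f{\left(5 \right)} \right)}\right)^{2} = \left(\frac{1}{3} + 6 \left(\frac{3 + 5}{5}\right)^{2}\right)^{2} = \left(\frac{1}{3} + 6 \left(\frac{1}{5} \cdot 8\right)^{2}\right)^{2} = \left(\frac{1}{3} + 6 \left(\frac{8}{5}\right)^{2}\right)^{2} = \left(\frac{1}{3} + 6 \cdot \frac{64}{25}\right)^{2} = \left(\frac{1}{3} + \frac{384}{25}\right)^{2} = \left(\frac{1177}{75}\right)^{2} = \frac{1385329}{5625}$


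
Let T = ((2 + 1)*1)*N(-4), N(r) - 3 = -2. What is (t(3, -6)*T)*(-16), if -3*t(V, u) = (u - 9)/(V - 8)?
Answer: 48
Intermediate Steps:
N(r) = 1 (N(r) = 3 - 2 = 1)
t(V, u) = -(-9 + u)/(3*(-8 + V)) (t(V, u) = -(u - 9)/(3*(V - 8)) = -(-9 + u)/(3*(-8 + V)))
T = 3 (T = ((2 + 1)*1)*1 = (3*1)*1 = 3*1 = 3)
(t(3, -6)*T)*(-16) = (((9 - 1*(-6))/(3*(-8 + 3)))*3)*(-16) = (((⅓)*(9 + 6)/(-5))*3)*(-16) = (((⅓)*(-⅕)*15)*3)*(-16) = -1*3*(-16) = -3*(-16) = 48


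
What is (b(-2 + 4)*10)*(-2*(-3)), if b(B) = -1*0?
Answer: 0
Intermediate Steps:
b(B) = 0
(b(-2 + 4)*10)*(-2*(-3)) = (0*10)*(-2*(-3)) = 0*6 = 0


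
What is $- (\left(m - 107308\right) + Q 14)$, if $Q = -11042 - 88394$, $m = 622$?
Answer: $1498790$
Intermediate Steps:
$Q = -99436$ ($Q = -11042 - 88394 = -99436$)
$- (\left(m - 107308\right) + Q 14) = - (\left(622 - 107308\right) - 1392104) = - (-106686 - 1392104) = \left(-1\right) \left(-1498790\right) = 1498790$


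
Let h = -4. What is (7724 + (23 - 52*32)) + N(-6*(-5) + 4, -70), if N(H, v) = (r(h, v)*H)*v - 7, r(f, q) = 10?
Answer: -17724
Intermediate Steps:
N(H, v) = -7 + 10*H*v (N(H, v) = (10*H)*v - 7 = 10*H*v - 7 = -7 + 10*H*v)
(7724 + (23 - 52*32)) + N(-6*(-5) + 4, -70) = (7724 + (23 - 52*32)) + (-7 + 10*(-6*(-5) + 4)*(-70)) = (7724 + (23 - 1664)) + (-7 + 10*(30 + 4)*(-70)) = (7724 - 1641) + (-7 + 10*34*(-70)) = 6083 + (-7 - 23800) = 6083 - 23807 = -17724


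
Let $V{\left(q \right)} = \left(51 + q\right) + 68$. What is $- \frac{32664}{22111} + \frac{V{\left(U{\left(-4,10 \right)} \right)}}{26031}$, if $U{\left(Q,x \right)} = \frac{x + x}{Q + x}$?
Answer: $- \frac{2542715015}{1726714323} \approx -1.4726$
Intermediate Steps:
$U{\left(Q,x \right)} = \frac{2 x}{Q + x}$
$V{\left(q \right)} = 119 + q$
$- \frac{32664}{22111} + \frac{V{\left(U{\left(-4,10 \right)} \right)}}{26031} = - \frac{32664}{22111} + \frac{119 + 2 \cdot 10 \frac{1}{-4 + 10}}{26031} = \left(-32664\right) \frac{1}{22111} + \left(119 + 2 \cdot 10 \cdot \frac{1}{6}\right) \frac{1}{26031} = - \frac{32664}{22111} + \left(119 + 2 \cdot 10 \cdot \frac{1}{6}\right) \frac{1}{26031} = - \frac{32664}{22111} + \left(119 + \frac{10}{3}\right) \frac{1}{26031} = - \frac{32664}{22111} + \frac{367}{3} \cdot \frac{1}{26031} = - \frac{32664}{22111} + \frac{367}{78093} = - \frac{2542715015}{1726714323}$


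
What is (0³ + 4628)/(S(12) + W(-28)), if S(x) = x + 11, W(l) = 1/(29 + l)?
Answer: 1157/6 ≈ 192.83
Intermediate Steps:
S(x) = 11 + x
(0³ + 4628)/(S(12) + W(-28)) = (0³ + 4628)/((11 + 12) + 1/(29 - 28)) = (0 + 4628)/(23 + 1/1) = 4628/(23 + 1) = 4628/24 = 4628*(1/24) = 1157/6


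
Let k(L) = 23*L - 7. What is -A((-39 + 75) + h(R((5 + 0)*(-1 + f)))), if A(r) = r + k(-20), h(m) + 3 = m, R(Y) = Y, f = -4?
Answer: 459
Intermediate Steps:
k(L) = -7 + 23*L
h(m) = -3 + m
A(r) = -467 + r (A(r) = r + (-7 + 23*(-20)) = r + (-7 - 460) = r - 467 = -467 + r)
-A((-39 + 75) + h(R((5 + 0)*(-1 + f)))) = -(-467 + ((-39 + 75) + (-3 + (5 + 0)*(-1 - 4)))) = -(-467 + (36 + (-3 + 5*(-5)))) = -(-467 + (36 + (-3 - 25))) = -(-467 + (36 - 28)) = -(-467 + 8) = -1*(-459) = 459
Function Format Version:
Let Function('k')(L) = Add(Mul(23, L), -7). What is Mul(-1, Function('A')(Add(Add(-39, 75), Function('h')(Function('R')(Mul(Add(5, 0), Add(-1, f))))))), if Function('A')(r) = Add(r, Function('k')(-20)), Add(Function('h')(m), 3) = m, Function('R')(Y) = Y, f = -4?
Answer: 459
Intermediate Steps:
Function('k')(L) = Add(-7, Mul(23, L))
Function('h')(m) = Add(-3, m)
Function('A')(r) = Add(-467, r) (Function('A')(r) = Add(r, Add(-7, Mul(23, -20))) = Add(r, Add(-7, -460)) = Add(r, -467) = Add(-467, r))
Mul(-1, Function('A')(Add(Add(-39, 75), Function('h')(Function('R')(Mul(Add(5, 0), Add(-1, f))))))) = Mul(-1, Add(-467, Add(Add(-39, 75), Add(-3, Mul(Add(5, 0), Add(-1, -4)))))) = Mul(-1, Add(-467, Add(36, Add(-3, Mul(5, -5))))) = Mul(-1, Add(-467, Add(36, Add(-3, -25)))) = Mul(-1, Add(-467, Add(36, -28))) = Mul(-1, Add(-467, 8)) = Mul(-1, -459) = 459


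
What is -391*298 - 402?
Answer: -116920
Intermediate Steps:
-391*298 - 402 = -116518 - 402 = -116920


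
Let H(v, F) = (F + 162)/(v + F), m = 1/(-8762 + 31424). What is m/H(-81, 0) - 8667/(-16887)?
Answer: 130935407/255128796 ≈ 0.51321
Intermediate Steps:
m = 1/22662 ≈ 4.4127e-5
H(v, F) = (162 + F)/(F + v)
m/H(-81, 0) - 8667/(-16887) = 1/(22662*(((162 + 0)/(0 - 81)))) - 8667/(-16887) = 1/(22662*((162/(-81)))) - 8667*(-1/16887) = 1/(22662*((-1/81*162))) + 2889/5629 = (1/22662)/(-2) + 2889/5629 = (1/22662)*(-½) + 2889/5629 = -1/45324 + 2889/5629 = 130935407/255128796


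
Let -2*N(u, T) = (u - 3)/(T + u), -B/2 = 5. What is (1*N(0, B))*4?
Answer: -⅗ ≈ -0.60000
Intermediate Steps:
B = -10 (B = -2*5 = -10)
N(u, T) = -(-3 + u)/(2*(T + u)) (N(u, T) = -(u - 3)/(2*(T + u)) = -(-3 + u)/(2*(T + u)))
(1*N(0, B))*4 = (1*((3 - 1*0)/(2*(-10 + 0))))*4 = (1*((½)*(3 + 0)/(-10)))*4 = (1*((½)*(-⅒)*3))*4 = (1*(-3/20))*4 = -3/20*4 = -⅗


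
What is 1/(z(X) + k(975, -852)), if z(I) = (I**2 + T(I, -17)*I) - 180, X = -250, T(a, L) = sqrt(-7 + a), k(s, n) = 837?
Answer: 63157/4004869149 + 250*I*sqrt(257)/4004869149 ≈ 1.577e-5 + 1.0007e-6*I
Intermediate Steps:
z(I) = -180 + I**2 + I*sqrt(-7 + I) (z(I) = (I**2 + sqrt(-7 + I)*I) - 180 = (I**2 + I*sqrt(-7 + I)) - 180 = -180 + I**2 + I*sqrt(-7 + I))
1/(z(X) + k(975, -852)) = 1/((-180 + (-250)**2 - 250*sqrt(-7 - 250)) + 837) = 1/((-180 + 62500 - 250*I*sqrt(257)) + 837) = 1/((62320 - 250*I*sqrt(257)) + 837) = 1/(63157 - 250*I*sqrt(257))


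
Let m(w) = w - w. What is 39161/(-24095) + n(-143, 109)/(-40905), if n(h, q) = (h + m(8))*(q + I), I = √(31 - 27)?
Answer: -81294718/65707065 ≈ -1.2372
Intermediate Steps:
m(w) = 0
I = 2 (I = √4 = 2)
n(h, q) = h*(2 + q) (n(h, q) = (h + 0)*(q + 2) = h*(2 + q))
39161/(-24095) + n(-143, 109)/(-40905) = 39161/(-24095) - 143*(2 + 109)/(-40905) = 39161*(-1/24095) - 143*111*(-1/40905) = -39161/24095 - 15873*(-1/40905) = -39161/24095 + 5291/13635 = -81294718/65707065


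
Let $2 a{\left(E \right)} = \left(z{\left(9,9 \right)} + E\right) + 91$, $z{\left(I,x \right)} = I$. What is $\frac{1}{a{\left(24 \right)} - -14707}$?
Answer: $\frac{1}{14769} \approx 6.7709 \cdot 10^{-5}$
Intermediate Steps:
$a{\left(E \right)} = 50 + \frac{E}{2}$ ($a{\left(E \right)} = \frac{\left(9 + E\right) + 91}{2} = \frac{100 + E}{2} = 50 + \frac{E}{2}$)
$\frac{1}{a{\left(24 \right)} - -14707} = \frac{1}{\left(50 + \frac{1}{2} \cdot 24\right) - -14707} = \frac{1}{\left(50 + 12\right) + \left(-27450 + 42157\right)} = \frac{1}{62 + 14707} = \frac{1}{14769}$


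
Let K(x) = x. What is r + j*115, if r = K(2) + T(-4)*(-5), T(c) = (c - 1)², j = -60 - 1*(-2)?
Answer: -6793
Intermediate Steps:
j = -58 (j = -60 + 2 = -58)
T(c) = (-1 + c)²
r = -123 (r = 2 + (-1 - 4)²*(-5) = 2 + (-5)²*(-5) = 2 + 25*(-5) = 2 - 125 = -123)
r + j*115 = -123 - 58*115 = -123 - 6670 = -6793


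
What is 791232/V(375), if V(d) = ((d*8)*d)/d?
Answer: 32968/125 ≈ 263.74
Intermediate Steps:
V(d) = 8*d (V(d) = ((8*d)*d)/d = (8*d²)/d = 8*d)
791232/V(375) = 791232/((8*375)) = 791232/3000 = 791232*(1/3000) = 32968/125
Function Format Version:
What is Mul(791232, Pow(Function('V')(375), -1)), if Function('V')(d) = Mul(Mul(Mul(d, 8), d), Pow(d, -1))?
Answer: Rational(32968, 125) ≈ 263.74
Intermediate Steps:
Function('V')(d) = Mul(8, d) (Function('V')(d) = Mul(Mul(Mul(8, d), d), Pow(d, -1)) = Mul(Mul(8, Pow(d, 2)), Pow(d, -1)) = Mul(8, d))
Mul(791232, Pow(Function('V')(375), -1)) = Mul(791232, Pow(Mul(8, 375), -1)) = Mul(791232, Pow(3000, -1)) = Mul(791232, Rational(1, 3000)) = Rational(32968, 125)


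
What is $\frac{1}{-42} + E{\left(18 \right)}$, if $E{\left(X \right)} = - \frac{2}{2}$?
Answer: $- \frac{43}{42} \approx -1.0238$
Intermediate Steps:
$E{\left(X \right)} = -1$ ($E{\left(X \right)} = \left(-2\right) \frac{1}{2} = -1$)
$\frac{1}{-42} + E{\left(18 \right)} = \frac{1}{-42} - 1 = - \frac{1}{42} - 1 = - \frac{43}{42}$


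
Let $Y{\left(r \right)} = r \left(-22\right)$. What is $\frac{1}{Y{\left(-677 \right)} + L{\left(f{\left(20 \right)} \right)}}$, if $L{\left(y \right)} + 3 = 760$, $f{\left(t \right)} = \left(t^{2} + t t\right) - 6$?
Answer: $\frac{1}{15651} \approx 6.3894 \cdot 10^{-5}$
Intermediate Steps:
$f{\left(t \right)} = -6 + 2 t^{2}$ ($f{\left(t \right)} = \left(t^{2} + t^{2}\right) - 6 = 2 t^{2} - 6 = -6 + 2 t^{2}$)
$L{\left(y \right)} = 757$ ($L{\left(y \right)} = -3 + 760 = 757$)
$Y{\left(r \right)} = - 22 r$
$\frac{1}{Y{\left(-677 \right)} + L{\left(f{\left(20 \right)} \right)}} = \frac{1}{\left(-22\right) \left(-677\right) + 757} = \frac{1}{14894 + 757} = \frac{1}{15651}$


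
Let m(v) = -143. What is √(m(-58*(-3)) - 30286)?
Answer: 21*I*√69 ≈ 174.44*I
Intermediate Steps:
√(m(-58*(-3)) - 30286) = √(-143 - 30286) = √(-30429) = 21*I*√69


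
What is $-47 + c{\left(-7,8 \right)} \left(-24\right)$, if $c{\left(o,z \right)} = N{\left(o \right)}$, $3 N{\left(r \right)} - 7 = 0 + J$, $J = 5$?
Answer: $-143$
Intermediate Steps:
$N{\left(r \right)} = 4$ ($N{\left(r \right)} = \frac{7}{3} + \frac{0 + 5}{3} = \frac{7}{3} + \frac{1}{3} \cdot 5 = \frac{7}{3} + \frac{5}{3} = 4$)
$c{\left(o,z \right)} = 4$
$-47 + c{\left(-7,8 \right)} \left(-24\right) = -47 + 4 \left(-24\right) = -47 - 96 = -143$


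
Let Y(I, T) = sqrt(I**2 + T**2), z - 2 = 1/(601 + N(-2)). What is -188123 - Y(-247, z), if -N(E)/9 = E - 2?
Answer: -188123 - sqrt(24757186546)/637 ≈ -1.8837e+5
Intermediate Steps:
N(E) = 18 - 9*E (N(E) = -9*(E - 2) = -9*(-2 + E) = 18 - 9*E)
z = 1275/637 (z = 2 + 1/(601 + (18 - 9*(-2))) = 2 + 1/(601 + (18 + 18)) = 2 + 1/(601 + 36) = 2 + 1/637 = 1275/637 ≈ 2.0016)
-188123 - Y(-247, z) = -188123 - sqrt((-247)**2 + (1275/637)**2) = -188123 - sqrt(61009 + 1625625/405769) = -188123 - sqrt(24757186546/405769) = -188123 - sqrt(24757186546)/637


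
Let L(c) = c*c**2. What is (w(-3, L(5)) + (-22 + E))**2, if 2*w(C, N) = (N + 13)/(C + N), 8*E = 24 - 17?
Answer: 100661089/238144 ≈ 422.69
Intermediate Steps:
E = 7/8 (E = (24 - 17)/8 = (1/8)*7 = 7/8 ≈ 0.87500)
L(c) = c**3
w(C, N) = (13 + N)/(2*(C + N)) (w(C, N) = ((N + 13)/(C + N))/2 = ((13 + N)/(C + N))/2 = (13 + N)/(2*(C + N)))
(w(-3, L(5)) + (-22 + E))**2 = ((13 + 5**3)/(2*(-3 + 5**3)) + (-22 + 7/8))**2 = ((13 + 125)/(2*(-3 + 125)) - 169/8)**2 = ((1/2)*138/122 - 169/8)**2 = ((1/2)*(1/122)*138 - 169/8)**2 = (69/122 - 169/8)**2 = (-10033/488)**2 = 100661089/238144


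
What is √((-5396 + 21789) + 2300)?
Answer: 3*√2077 ≈ 136.72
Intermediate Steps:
√((-5396 + 21789) + 2300) = √(16393 + 2300) = √18693 = 3*√2077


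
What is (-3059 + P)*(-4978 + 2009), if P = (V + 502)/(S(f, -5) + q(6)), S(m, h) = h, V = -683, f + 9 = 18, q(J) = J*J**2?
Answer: 1916875470/211 ≈ 9.0847e+6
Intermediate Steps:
q(J) = J**3
f = 9 (f = -9 + 18 = 9)
P = -181/211 (P = (-683 + 502)/(-5 + 6**3) = -181/(-5 + 216) = -181/211 ≈ -0.85782)
(-3059 + P)*(-4978 + 2009) = (-3059 - 181/211)*(-4978 + 2009) = -645630/211*(-2969) = 1916875470/211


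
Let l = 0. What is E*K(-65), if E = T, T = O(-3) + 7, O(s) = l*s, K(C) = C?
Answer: -455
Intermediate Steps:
O(s) = 0 (O(s) = 0*s = 0)
T = 7 (T = 0 + 7 = 7)
E = 7
E*K(-65) = 7*(-65) = -455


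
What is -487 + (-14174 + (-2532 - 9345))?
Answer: -26538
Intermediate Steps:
-487 + (-14174 + (-2532 - 9345)) = -487 + (-14174 - 11877) = -487 - 26051 = -26538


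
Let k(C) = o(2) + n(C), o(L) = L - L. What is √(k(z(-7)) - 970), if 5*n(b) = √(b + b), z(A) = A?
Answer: √(-24250 + 5*I*√14)/5 ≈ 0.012014 + 31.145*I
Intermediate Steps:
n(b) = √2*√b/5 (n(b) = √(b + b)/5 = √(2*b)/5 = (√2*√b)/5 = √2*√b/5)
o(L) = 0
k(C) = √2*√C/5 (k(C) = 0 + √2*√C/5 = √2*√C/5)
√(k(z(-7)) - 970) = √(√2*√(-7)/5 - 970) = √(√2*(I*√7)/5 - 970) = √(I*√14/5 - 970) = √(-970 + I*√14/5)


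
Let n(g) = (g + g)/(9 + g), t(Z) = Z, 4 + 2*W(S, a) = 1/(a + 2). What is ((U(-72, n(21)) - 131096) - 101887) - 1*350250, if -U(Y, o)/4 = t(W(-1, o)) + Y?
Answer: -9909939/17 ≈ -5.8294e+5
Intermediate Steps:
W(S, a) = -2 + 1/(2*(2 + a)) (W(S, a) = -2 + 1/(2*(a + 2)) = -2 + 1/(2*(2 + a)))
n(g) = 2*g/(9 + g) (n(g) = (2*g)/(9 + g) = 2*g/(9 + g))
U(Y, o) = -4*Y - 2*(-7 - 4*o)/(2 + o) (U(Y, o) = -4*((-7 - 4*o)/(2*(2 + o)) + Y) = -4*(Y + (-7 - 4*o)/(2*(2 + o))) = -4*Y - 2*(-7 - 4*o)/(2 + o))
((U(-72, n(21)) - 131096) - 101887) - 1*350250 = ((2*(7 + 4*(2*21/(9 + 21)) - 2*(-72)*(2 + 2*21/(9 + 21)))/(2 + 2*21/(9 + 21)) - 131096) - 101887) - 1*350250 = ((2*(7 + 4*(2*21/30) - 2*(-72)*(2 + 2*21/30))/(2 + 2*21/30) - 131096) - 101887) - 350250 = ((2*(7 + 4*(2*21*(1/30)) - 2*(-72)*(2 + 2*21*(1/30)))/(2 + 2*21*(1/30)) - 131096) - 101887) - 350250 = ((2*(7 + 4*(7/5) - 2*(-72)*(2 + 7/5))/(2 + 7/5) - 131096) - 101887) - 350250 = ((2*(7 + 28/5 - 2*(-72)*17/5)/(17/5) - 131096) - 101887) - 350250 = ((2*(5/17)*(7 + 28/5 + 2448/5) - 131096) - 101887) - 350250 = ((2*(5/17)*(2511/5) - 131096) - 101887) - 350250 = ((5022/17 - 131096) - 101887) - 350250 = (-2223610/17 - 101887) - 350250 = -3955689/17 - 350250 = -9909939/17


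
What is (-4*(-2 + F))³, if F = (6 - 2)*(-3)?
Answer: 175616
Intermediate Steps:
F = -12 (F = 4*(-3) = -12)
(-4*(-2 + F))³ = (-4*(-2 - 12))³ = (-4*(-14))³ = 56³ = 175616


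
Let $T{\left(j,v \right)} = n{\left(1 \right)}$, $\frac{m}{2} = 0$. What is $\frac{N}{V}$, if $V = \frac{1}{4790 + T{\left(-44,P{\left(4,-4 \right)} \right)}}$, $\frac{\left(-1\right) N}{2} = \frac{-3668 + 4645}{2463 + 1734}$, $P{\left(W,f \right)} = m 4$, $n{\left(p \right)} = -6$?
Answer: $- \frac{9347936}{4197} \approx -2227.3$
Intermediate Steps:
$m = 0$ ($m = 2 \cdot 0 = 0$)
$P{\left(W,f \right)} = 0$ ($P{\left(W,f \right)} = 0 \cdot 4 = 0$)
$T{\left(j,v \right)} = -6$
$N = - \frac{1954}{4197}$ ($N = - 2 \frac{-3668 + 4645}{2463 + 1734} = - 2 \cdot \frac{977}{4197} = - 2 \cdot 977 \cdot \frac{1}{4197} = \left(-2\right) \frac{977}{4197} = - \frac{1954}{4197} \approx -0.46557$)
$V = \frac{1}{4784}$ ($V = \frac{1}{4790 - 6} = \frac{1}{4784} \approx 0.00020903$)
$\frac{N}{V} = - \frac{1954 \frac{1}{\frac{1}{4784}}}{4197} = \left(- \frac{1954}{4197}\right) 4784 = - \frac{9347936}{4197}$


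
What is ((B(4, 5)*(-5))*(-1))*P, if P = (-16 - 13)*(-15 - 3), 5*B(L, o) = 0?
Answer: 0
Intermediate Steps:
B(L, o) = 0 (B(L, o) = (⅕)*0 = 0)
P = 522 (P = -29*(-18) = 522)
((B(4, 5)*(-5))*(-1))*P = ((0*(-5))*(-1))*522 = (0*(-1))*522 = 0*522 = 0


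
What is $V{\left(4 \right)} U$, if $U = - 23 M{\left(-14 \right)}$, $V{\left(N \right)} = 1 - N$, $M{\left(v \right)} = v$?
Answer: $-966$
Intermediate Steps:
$U = 322$ ($U = \left(-23\right) \left(-14\right) = 322$)
$V{\left(4 \right)} U = \left(1 - 4\right) 322 = \left(-3\right) 322 = -966$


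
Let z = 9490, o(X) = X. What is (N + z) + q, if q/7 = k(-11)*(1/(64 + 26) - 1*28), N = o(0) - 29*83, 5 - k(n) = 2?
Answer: 194857/30 ≈ 6495.2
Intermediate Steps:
k(n) = 3 (k(n) = 5 - 1*2 = 5 - 2 = 3)
N = -2407 (N = 0 - 29*83 = 0 - 2407 = -2407)
q = -17633/30 (q = 7*(3*(1/(64 + 26) - 1*28)) = 7*(3*(1/90 - 28)) = 7*(3*(-2519/90)) = 7*(-2519/30) = -17633/30 ≈ -587.77)
(N + z) + q = (-2407 + 9490) - 17633/30 = 7083 - 17633/30 = 194857/30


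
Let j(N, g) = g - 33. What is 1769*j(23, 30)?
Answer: -5307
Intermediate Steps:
j(N, g) = -33 + g
1769*j(23, 30) = 1769*(-33 + 30) = 1769*(-3) = -5307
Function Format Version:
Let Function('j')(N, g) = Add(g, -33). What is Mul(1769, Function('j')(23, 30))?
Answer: -5307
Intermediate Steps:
Function('j')(N, g) = Add(-33, g)
Mul(1769, Function('j')(23, 30)) = Mul(1769, Add(-33, 30)) = Mul(1769, -3) = -5307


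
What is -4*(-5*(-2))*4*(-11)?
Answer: 1760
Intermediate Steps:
-4*(-5*(-2))*4*(-11) = -40*4*(-11) = -4*40*(-11) = -160*(-11) = 1760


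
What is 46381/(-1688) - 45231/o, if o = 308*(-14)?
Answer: -7727809/454916 ≈ -16.987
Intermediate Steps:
o = -4312
46381/(-1688) - 45231/o = 46381/(-1688) - 45231/(-4312) = 46381*(-1/1688) - 45231*(-1/4312) = -46381/1688 + 45231/4312 = -7727809/454916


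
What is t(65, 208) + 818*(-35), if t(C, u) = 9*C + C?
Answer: -27980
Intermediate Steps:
t(C, u) = 10*C
t(65, 208) + 818*(-35) = 10*65 + 818*(-35) = 650 - 28630 = -27980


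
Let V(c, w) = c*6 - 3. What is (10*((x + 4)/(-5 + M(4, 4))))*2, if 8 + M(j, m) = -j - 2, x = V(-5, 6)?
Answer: 580/19 ≈ 30.526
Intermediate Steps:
V(c, w) = -3 + 6*c (V(c, w) = 6*c - 3 = -3 + 6*c)
x = -33 (x = -3 + 6*(-5) = -3 - 30 = -33)
M(j, m) = -10 - j (M(j, m) = -8 + (-j - 2) = -8 + (-2 - j) = -10 - j)
(10*((x + 4)/(-5 + M(4, 4))))*2 = (10*((-33 + 4)/(-5 + (-10 - 1*4))))*2 = (10*(-29/(-5 + (-10 - 4))))*2 = (10*(-29/(-5 - 14)))*2 = (10*(-29/(-19)))*2 = (10*(-29*(-1/19)))*2 = (10*(29/19))*2 = (290/19)*2 = 580/19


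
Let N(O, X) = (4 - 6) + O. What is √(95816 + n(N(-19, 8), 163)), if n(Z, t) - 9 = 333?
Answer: √96158 ≈ 310.09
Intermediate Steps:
N(O, X) = -2 + O
n(Z, t) = 342 (n(Z, t) = 9 + 333 = 342)
√(95816 + n(N(-19, 8), 163)) = √(95816 + 342) = √96158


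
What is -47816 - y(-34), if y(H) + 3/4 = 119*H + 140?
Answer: -175637/4 ≈ -43909.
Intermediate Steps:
y(H) = 557/4 + 119*H (y(H) = -¾ + (119*H + 140) = -¾ + (140 + 119*H) = 557/4 + 119*H)
-47816 - y(-34) = -47816 - (557/4 + 119*(-34)) = -47816 - (557/4 - 4046) = -47816 - 1*(-15627/4) = -47816 + 15627/4 = -175637/4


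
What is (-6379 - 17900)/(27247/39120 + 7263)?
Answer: -949794480/284155807 ≈ -3.3425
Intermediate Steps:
(-6379 - 17900)/(27247/39120 + 7263) = -24279/(27247*(1/39120) + 7263) = -24279/(27247/39120 + 7263) = -24279/284155807/39120 = -24279*39120/284155807 = -949794480/284155807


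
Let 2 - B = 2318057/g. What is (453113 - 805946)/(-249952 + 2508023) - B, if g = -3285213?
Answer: -21229957254722/7418244204123 ≈ -2.8619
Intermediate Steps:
B = 8888483/3285213 (B = 2 - 2318057/(-3285213) = 2 - 2318057*(-1)/3285213 = 2 - 1*(-2318057/3285213) = 2 + 2318057/3285213 = 8888483/3285213 ≈ 2.7056)
(453113 - 805946)/(-249952 + 2508023) - B = (453113 - 805946)/(-249952 + 2508023) - 1*8888483/3285213 = -352833/2258071 - 8888483/3285213 = -21229957254722/7418244204123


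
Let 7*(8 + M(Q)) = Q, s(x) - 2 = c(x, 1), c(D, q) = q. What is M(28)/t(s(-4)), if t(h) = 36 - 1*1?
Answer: -4/35 ≈ -0.11429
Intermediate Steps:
s(x) = 3 (s(x) = 2 + 1 = 3)
M(Q) = -8 + Q/7
t(h) = 35 (t(h) = 36 - 1 = 35)
M(28)/t(s(-4)) = (-8 + (1/7)*28)/35 = (-8 + 4)*(1/35) = -4*1/35 = -4/35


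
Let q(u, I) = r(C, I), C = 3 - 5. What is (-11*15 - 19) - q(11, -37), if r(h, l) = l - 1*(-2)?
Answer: -149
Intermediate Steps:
C = -2
r(h, l) = 2 + l (r(h, l) = l + 2 = 2 + l)
q(u, I) = 2 + I
(-11*15 - 19) - q(11, -37) = (-11*15 - 19) - (2 - 37) = (-165 - 19) - 1*(-35) = -184 + 35 = -149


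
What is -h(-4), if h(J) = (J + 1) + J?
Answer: 7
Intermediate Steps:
h(J) = 1 + 2*J (h(J) = (1 + J) + J = 1 + 2*J)
-h(-4) = -(1 + 2*(-4)) = -(1 - 8) = -1*(-7) = 7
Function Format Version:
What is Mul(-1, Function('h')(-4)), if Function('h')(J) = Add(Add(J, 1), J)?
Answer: 7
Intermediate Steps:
Function('h')(J) = Add(1, Mul(2, J)) (Function('h')(J) = Add(Add(1, J), J) = Add(1, Mul(2, J)))
Mul(-1, Function('h')(-4)) = Mul(-1, Add(1, Mul(2, -4))) = Mul(-1, Add(1, -8)) = Mul(-1, -7) = 7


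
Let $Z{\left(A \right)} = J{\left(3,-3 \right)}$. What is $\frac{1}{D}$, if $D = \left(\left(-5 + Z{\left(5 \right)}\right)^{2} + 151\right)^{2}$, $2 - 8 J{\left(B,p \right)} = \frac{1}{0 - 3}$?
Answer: $\frac{331776}{9949065025} \approx 3.3347 \cdot 10^{-5}$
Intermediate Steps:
$J{\left(B,p \right)} = \frac{7}{24}$ ($J{\left(B,p \right)} = \frac{1}{4} - \frac{1}{8 \left(0 - 3\right)} = \frac{1}{4} - \frac{1}{8 \left(-3\right)} = \frac{1}{4} - - \frac{1}{24} = \frac{1}{4} + \frac{1}{24} = \frac{7}{24}$)
$Z{\left(A \right)} = \frac{7}{24}$
$D = \frac{9949065025}{331776}$ ($D = \left(\left(-5 + \frac{7}{24}\right)^{2} + 151\right)^{2} = \left(\left(- \frac{113}{24}\right)^{2} + 151\right)^{2} = \left(\frac{12769}{576} + 151\right)^{2} = \left(\frac{99745}{576}\right)^{2} = \frac{9949065025}{331776} \approx 29987.0$)
$\frac{1}{D} = \frac{1}{\frac{9949065025}{331776}} = \frac{331776}{9949065025}$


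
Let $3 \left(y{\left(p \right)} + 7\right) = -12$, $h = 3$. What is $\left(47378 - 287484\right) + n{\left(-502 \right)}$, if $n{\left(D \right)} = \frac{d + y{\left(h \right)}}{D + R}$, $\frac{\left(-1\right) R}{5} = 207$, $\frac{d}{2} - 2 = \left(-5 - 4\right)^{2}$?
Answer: $- \frac{369043077}{1537} \approx -2.4011 \cdot 10^{5}$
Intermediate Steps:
$y{\left(p \right)} = -11$ ($y{\left(p \right)} = -7 + \frac{1}{3} \left(-12\right) = -7 - 4 = -11$)
$d = 166$ ($d = 4 + 2 \left(-5 - 4\right)^{2} = 4 + 2 \left(-9\right)^{2} = 4 + 2 \cdot 81 = 4 + 162 = 166$)
$R = -1035$ ($R = \left(-5\right) 207 = -1035$)
$n{\left(D \right)} = \frac{155}{-1035 + D}$ ($n{\left(D \right)} = \frac{166 - 11}{D - 1035} = \frac{155}{-1035 + D}$)
$\left(47378 - 287484\right) + n{\left(-502 \right)} = \left(47378 - 287484\right) + \frac{155}{-1035 - 502} = -240106 + \frac{155}{-1537} = -240106 + 155 \left(- \frac{1}{1537}\right) = -240106 - \frac{155}{1537} = - \frac{369043077}{1537}$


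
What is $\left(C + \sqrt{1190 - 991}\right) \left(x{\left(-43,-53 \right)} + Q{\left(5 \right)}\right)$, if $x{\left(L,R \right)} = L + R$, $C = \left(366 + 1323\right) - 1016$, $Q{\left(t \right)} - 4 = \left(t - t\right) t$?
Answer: $-61916 - 92 \sqrt{199} \approx -63214.0$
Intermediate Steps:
$Q{\left(t \right)} = 4$ ($Q{\left(t \right)} = 4 + \left(t - t\right) t = 4 + 0 t = 4 + 0 = 4$)
$C = 673$ ($C = 1689 - 1016 = 673$)
$\left(C + \sqrt{1190 - 991}\right) \left(x{\left(-43,-53 \right)} + Q{\left(5 \right)}\right) = \left(673 + \sqrt{1190 - 991}\right) \left(\left(-43 - 53\right) + 4\right) = \left(673 + \sqrt{199}\right) \left(-96 + 4\right) = \left(673 + \sqrt{199}\right) \left(-92\right) = -61916 - 92 \sqrt{199}$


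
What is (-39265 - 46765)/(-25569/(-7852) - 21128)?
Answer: 675507560/165871487 ≈ 4.0725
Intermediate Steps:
(-39265 - 46765)/(-25569/(-7852) - 21128) = -86030/(-25569*(-1/7852) - 21128) = -86030/(25569/7852 - 21128) = -86030/(-165871487/7852) = -86030*(-7852/165871487) = 675507560/165871487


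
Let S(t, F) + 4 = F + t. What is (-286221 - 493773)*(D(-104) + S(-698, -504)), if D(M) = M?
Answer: 1021792140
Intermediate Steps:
S(t, F) = -4 + F + t (S(t, F) = -4 + (F + t) = -4 + F + t)
(-286221 - 493773)*(D(-104) + S(-698, -504)) = (-286221 - 493773)*(-104 + (-4 - 504 - 698)) = -779994*(-104 - 1206) = -779994*(-1310) = 1021792140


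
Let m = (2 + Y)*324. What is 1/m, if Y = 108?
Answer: 1/35640 ≈ 2.8058e-5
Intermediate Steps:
m = 35640 (m = (2 + 108)*324 = 110*324 = 35640)
1/m = 1/35640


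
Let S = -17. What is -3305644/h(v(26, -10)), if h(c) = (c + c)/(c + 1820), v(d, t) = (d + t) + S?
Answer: 3006483218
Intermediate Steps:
v(d, t) = -17 + d + t (v(d, t) = (d + t) - 17 = -17 + d + t)
h(c) = 2*c/(1820 + c) (h(c) = (2*c)/(1820 + c) = 2*c/(1820 + c))
-3305644/h(v(26, -10)) = -3305644*(1820 + (-17 + 26 - 10))/(2*(-17 + 26 - 10)) = -3305644/(2*(-1)/(1820 - 1)) = -3305644/(2*(-1)/1819) = -3305644/(2*(-1)*(1/1819)) = -3305644/(-2/1819) = -3305644*(-1819/2) = 3006483218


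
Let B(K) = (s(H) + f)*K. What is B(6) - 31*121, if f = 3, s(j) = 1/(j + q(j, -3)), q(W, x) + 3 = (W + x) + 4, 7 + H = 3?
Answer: -18668/5 ≈ -3733.6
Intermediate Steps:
H = -4 (H = -7 + 3 = -4)
q(W, x) = 1 + W + x (q(W, x) = -3 + ((W + x) + 4) = -3 + (4 + W + x) = 1 + W + x)
s(j) = 1/(-2 + 2*j) (s(j) = 1/(j + (1 + j - 3)) = 1/(j + (-2 + j)) = 1/(-2 + 2*j))
B(K) = 29*K/10 (B(K) = (1/(2*(-1 - 4)) + 3)*K = ((1/2)/(-5) + 3)*K = ((1/2)*(-1/5) + 3)*K = (-1/10 + 3)*K = 29*K/10)
B(6) - 31*121 = (29/10)*6 - 31*121 = 87/5 - 3751 = -18668/5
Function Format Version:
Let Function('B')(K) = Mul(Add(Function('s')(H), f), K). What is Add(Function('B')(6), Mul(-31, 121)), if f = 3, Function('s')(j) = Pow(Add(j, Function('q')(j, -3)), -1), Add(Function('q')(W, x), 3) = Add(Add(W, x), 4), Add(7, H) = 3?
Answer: Rational(-18668, 5) ≈ -3733.6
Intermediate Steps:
H = -4 (H = Add(-7, 3) = -4)
Function('q')(W, x) = Add(1, W, x) (Function('q')(W, x) = Add(-3, Add(Add(W, x), 4)) = Add(-3, Add(4, W, x)) = Add(1, W, x))
Function('s')(j) = Pow(Add(-2, Mul(2, j)), -1) (Function('s')(j) = Pow(Add(j, Add(1, j, -3)), -1) = Pow(Add(j, Add(-2, j)), -1) = Pow(Add(-2, Mul(2, j)), -1))
Function('B')(K) = Mul(Rational(29, 10), K) (Function('B')(K) = Mul(Add(Mul(Rational(1, 2), Pow(Add(-1, -4), -1)), 3), K) = Mul(Add(Mul(Rational(1, 2), Pow(-5, -1)), 3), K) = Mul(Add(Mul(Rational(1, 2), Rational(-1, 5)), 3), K) = Mul(Add(Rational(-1, 10), 3), K) = Mul(Rational(29, 10), K))
Add(Function('B')(6), Mul(-31, 121)) = Add(Mul(Rational(29, 10), 6), Mul(-31, 121)) = Add(Rational(87, 5), -3751) = Rational(-18668, 5)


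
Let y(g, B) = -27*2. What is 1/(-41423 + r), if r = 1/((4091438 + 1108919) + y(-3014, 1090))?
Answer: -5200303/215412151168 ≈ -2.4141e-5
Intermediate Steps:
y(g, B) = -54
r = 1/5200303 (r = 1/((4091438 + 1108919) - 54) = 1/(5200357 - 54) = 1/5200303 ≈ 1.9230e-7)
1/(-41423 + r) = 1/(-41423 + 1/5200303) = 1/(-215412151168/5200303) = -5200303/215412151168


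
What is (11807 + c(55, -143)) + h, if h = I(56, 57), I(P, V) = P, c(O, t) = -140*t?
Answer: 31883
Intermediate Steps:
h = 56
(11807 + c(55, -143)) + h = (11807 - 140*(-143)) + 56 = (11807 + 20020) + 56 = 31827 + 56 = 31883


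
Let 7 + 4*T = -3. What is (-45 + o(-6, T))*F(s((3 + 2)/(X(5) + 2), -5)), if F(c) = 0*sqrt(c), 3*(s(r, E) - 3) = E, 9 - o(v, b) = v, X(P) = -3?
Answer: 0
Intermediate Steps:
T = -5/2 (T = -7/4 + (1/4)*(-3) = -7/4 - 3/4 = -5/2 ≈ -2.5000)
o(v, b) = 9 - v
s(r, E) = 3 + E/3
F(c) = 0
(-45 + o(-6, T))*F(s((3 + 2)/(X(5) + 2), -5)) = (-45 + (9 - 1*(-6)))*0 = (-45 + (9 + 6))*0 = (-45 + 15)*0 = -30*0 = 0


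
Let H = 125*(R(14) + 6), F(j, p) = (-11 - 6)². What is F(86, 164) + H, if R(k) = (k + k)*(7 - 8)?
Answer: -2461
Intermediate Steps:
F(j, p) = 289 (F(j, p) = (-17)² = 289)
R(k) = -2*k (R(k) = (2*k)*(-1) = -2*k)
H = -2750 (H = 125*(-2*14 + 6) = 125*(-28 + 6) = 125*(-22) = -2750)
F(86, 164) + H = 289 - 2750 = -2461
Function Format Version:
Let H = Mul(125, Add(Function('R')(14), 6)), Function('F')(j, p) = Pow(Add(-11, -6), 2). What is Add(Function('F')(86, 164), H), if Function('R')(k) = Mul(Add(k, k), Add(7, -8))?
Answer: -2461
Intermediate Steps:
Function('F')(j, p) = 289 (Function('F')(j, p) = Pow(-17, 2) = 289)
Function('R')(k) = Mul(-2, k) (Function('R')(k) = Mul(Mul(2, k), -1) = Mul(-2, k))
H = -2750 (H = Mul(125, Add(Mul(-2, 14), 6)) = Mul(125, Add(-28, 6)) = Mul(125, -22) = -2750)
Add(Function('F')(86, 164), H) = Add(289, -2750) = -2461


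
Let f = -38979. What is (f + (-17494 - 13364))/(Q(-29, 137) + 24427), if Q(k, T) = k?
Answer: -69837/24398 ≈ -2.8624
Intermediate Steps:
(f + (-17494 - 13364))/(Q(-29, 137) + 24427) = (-38979 + (-17494 - 13364))/(-29 + 24427) = (-38979 - 30858)/24398 = -69837*1/24398 = -69837/24398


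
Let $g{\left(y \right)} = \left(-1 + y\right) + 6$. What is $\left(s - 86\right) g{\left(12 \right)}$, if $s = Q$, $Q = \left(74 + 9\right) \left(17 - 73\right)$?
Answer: $-80478$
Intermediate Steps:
$g{\left(y \right)} = 5 + y$
$Q = -4648$ ($Q = 83 \left(-56\right) = -4648$)
$s = -4648$
$\left(s - 86\right) g{\left(12 \right)} = \left(-4648 - 86\right) \left(5 + 12\right) = \left(-4648 - 86\right) 17 = \left(-4734\right) 17 = -80478$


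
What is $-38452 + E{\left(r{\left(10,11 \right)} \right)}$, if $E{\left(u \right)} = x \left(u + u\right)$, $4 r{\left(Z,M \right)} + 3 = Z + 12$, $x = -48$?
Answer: $-38908$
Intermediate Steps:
$r{\left(Z,M \right)} = \frac{9}{4} + \frac{Z}{4}$ ($r{\left(Z,M \right)} = - \frac{3}{4} + \frac{Z + 12}{4} = - \frac{3}{4} + \frac{12 + Z}{4} = - \frac{3}{4} + \left(3 + \frac{Z}{4}\right) = \frac{9}{4} + \frac{Z}{4}$)
$E{\left(u \right)} = - 96 u$ ($E{\left(u \right)} = - 48 \left(u + u\right) = - 48 \cdot 2 u = - 96 u$)
$-38452 + E{\left(r{\left(10,11 \right)} \right)} = -38452 - 96 \left(\frac{9}{4} + \frac{1}{4} \cdot 10\right) = -38452 - 96 \left(\frac{9}{4} + \frac{5}{2}\right) = -38452 - 456 = -38908$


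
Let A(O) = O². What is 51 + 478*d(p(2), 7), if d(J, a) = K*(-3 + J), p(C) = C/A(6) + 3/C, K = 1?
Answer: -5755/9 ≈ -639.44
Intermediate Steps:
p(C) = 3/C + C/36 (p(C) = C/(6²) + 3/C = C/36 + 3/C = 3/C + C/36)
d(J, a) = -3 + J (d(J, a) = 1*(-3 + J) = -3 + J)
51 + 478*d(p(2), 7) = 51 + 478*(-3 + (3/2 + (1/36)*2)) = 51 + 478*(-3 + (3*(½) + 1/18)) = 51 + 478*(-3 + (3/2 + 1/18)) = 51 + 478*(-3 + 14/9) = 51 + 478*(-13/9) = 51 - 6214/9 = -5755/9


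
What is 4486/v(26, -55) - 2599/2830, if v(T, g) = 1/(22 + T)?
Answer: 609375641/2830 ≈ 2.1533e+5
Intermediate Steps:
4486/v(26, -55) - 2599/2830 = 4486/(1/(22 + 26)) - 2599/2830 = 4486/(1/48) - 2599*1/2830 = 4486/(1/48) - 2599/2830 = 4486*48 - 2599/2830 = 215328 - 2599/2830 = 609375641/2830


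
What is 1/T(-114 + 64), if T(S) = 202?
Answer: 1/202 ≈ 0.0049505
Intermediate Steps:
1/T(-114 + 64) = 1/202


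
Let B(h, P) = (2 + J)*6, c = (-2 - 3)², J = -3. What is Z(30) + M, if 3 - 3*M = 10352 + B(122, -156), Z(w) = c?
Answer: -10268/3 ≈ -3422.7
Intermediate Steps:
c = 25 (c = (-5)² = 25)
B(h, P) = -6 (B(h, P) = (2 - 3)*6 = -1*6 = -6)
Z(w) = 25
M = -10343/3 (M = 1 - (10352 - 6)/3 = 1 - ⅓*10346 = 1 - 10346/3 = -10343/3 ≈ -3447.7)
Z(30) + M = 25 - 10343/3 = -10268/3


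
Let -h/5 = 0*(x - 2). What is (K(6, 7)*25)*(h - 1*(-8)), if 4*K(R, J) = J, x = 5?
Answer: 350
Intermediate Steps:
K(R, J) = J/4
h = 0 (h = -0*(5 - 2) = -0*3 = -5*0 = 0)
(K(6, 7)*25)*(h - 1*(-8)) = (((1/4)*7)*25)*(0 - 1*(-8)) = ((7/4)*25)*(0 + 8) = (175/4)*8 = 350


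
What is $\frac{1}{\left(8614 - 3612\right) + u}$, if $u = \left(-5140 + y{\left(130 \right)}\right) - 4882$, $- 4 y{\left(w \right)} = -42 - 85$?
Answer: $- \frac{4}{19953} \approx -0.00020047$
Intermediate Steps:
$y{\left(w \right)} = \frac{127}{4}$ ($y{\left(w \right)} = - \frac{-42 - 85}{4} = \left(- \frac{1}{4}\right) \left(-127\right) = \frac{127}{4}$)
$u = - \frac{39961}{4}$ ($u = \left(-5140 + \frac{127}{4}\right) - 4882 = - \frac{20433}{4} - 4882 = - \frac{39961}{4} \approx -9990.3$)
$\frac{1}{\left(8614 - 3612\right) + u} = \frac{1}{\left(8614 - 3612\right) - \frac{39961}{4}} = \frac{1}{5002 - \frac{39961}{4}} = \frac{1}{- \frac{19953}{4}} = - \frac{4}{19953}$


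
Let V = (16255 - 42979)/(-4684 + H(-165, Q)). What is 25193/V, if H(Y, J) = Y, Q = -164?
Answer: 122160857/26724 ≈ 4571.2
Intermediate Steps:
V = 26724/4849 (V = (16255 - 42979)/(-4684 - 165) = -26724/(-4849) = -26724*(-1/4849) = 26724/4849 ≈ 5.5112)
25193/V = 25193/(26724/4849) = 25193*(4849/26724) = 122160857/26724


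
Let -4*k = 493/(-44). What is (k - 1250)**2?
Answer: 48183323049/30976 ≈ 1.5555e+6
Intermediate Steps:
k = 493/176 (k = -493/(4*(-44)) = -493*(-1)/(4*44) = -1/4*(-493/44) = 493/176 ≈ 2.8011)
(k - 1250)**2 = (493/176 - 1250)**2 = (-219507/176)**2 = 48183323049/30976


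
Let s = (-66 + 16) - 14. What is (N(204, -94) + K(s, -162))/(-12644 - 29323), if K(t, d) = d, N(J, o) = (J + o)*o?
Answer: 10502/41967 ≈ 0.25024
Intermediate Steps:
s = -64 (s = -50 - 14 = -64)
N(J, o) = o*(J + o)
(N(204, -94) + K(s, -162))/(-12644 - 29323) = (-94*(204 - 94) - 162)/(-12644 - 29323) = (-94*110 - 162)/(-41967) = (-10340 - 162)*(-1/41967) = -10502*(-1/41967) = 10502/41967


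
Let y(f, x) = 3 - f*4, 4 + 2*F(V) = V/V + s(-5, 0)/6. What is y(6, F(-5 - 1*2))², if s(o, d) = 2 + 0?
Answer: 441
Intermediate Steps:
s(o, d) = 2
F(V) = -4/3 (F(V) = -2 + (V/V + 2/6)/2 = -2 + (1 + 2*(⅙))/2 = -2 + (1 + ⅓)/2 = -2 + (½)*(4/3) = -2 + ⅔ = -4/3)
y(f, x) = 3 - 4*f
y(6, F(-5 - 1*2))² = (3 - 4*6)² = (3 - 24)² = (-21)² = 441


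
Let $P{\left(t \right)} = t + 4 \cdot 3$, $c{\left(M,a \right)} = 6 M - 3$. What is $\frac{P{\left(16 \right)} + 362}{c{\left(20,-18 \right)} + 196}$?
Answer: $\frac{390}{313} \approx 1.246$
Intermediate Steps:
$c{\left(M,a \right)} = -3 + 6 M$
$P{\left(t \right)} = 12 + t$ ($P{\left(t \right)} = t + 12 = 12 + t$)
$\frac{P{\left(16 \right)} + 362}{c{\left(20,-18 \right)} + 196} = \frac{\left(12 + 16\right) + 362}{\left(-3 + 6 \cdot 20\right) + 196} = \frac{28 + 362}{\left(-3 + 120\right) + 196} = \frac{390}{117 + 196} = \frac{390}{313}$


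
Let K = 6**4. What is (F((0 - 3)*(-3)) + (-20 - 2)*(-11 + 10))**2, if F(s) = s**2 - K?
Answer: 1423249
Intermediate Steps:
K = 1296
F(s) = -1296 + s**2 (F(s) = s**2 - 1*1296 = s**2 - 1296 = -1296 + s**2)
(F((0 - 3)*(-3)) + (-20 - 2)*(-11 + 10))**2 = ((-1296 + ((0 - 3)*(-3))**2) + (-20 - 2)*(-11 + 10))**2 = ((-1296 + (-3*(-3))**2) - 22*(-1))**2 = ((-1296 + 9**2) + 22)**2 = ((-1296 + 81) + 22)**2 = (-1215 + 22)**2 = (-1193)**2 = 1423249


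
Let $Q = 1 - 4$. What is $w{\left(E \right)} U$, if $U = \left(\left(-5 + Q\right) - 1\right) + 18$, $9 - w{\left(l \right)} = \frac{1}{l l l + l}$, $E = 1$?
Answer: $\frac{153}{2} \approx 76.5$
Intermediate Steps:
$Q = -3$
$w{\left(l \right)} = 9 - \frac{1}{l + l^{3}}$ ($w{\left(l \right)} = 9 - \frac{1}{l l l + l} = 9 - \frac{1}{l^{2} l + l} = 9 - \frac{1}{l^{3} + l} = 9 - \frac{1}{l + l^{3}}$)
$U = 9$ ($U = \left(\left(-5 - 3\right) - 1\right) + 18 = \left(-8 - 1\right) + 18 = -9 + 18 = 9$)
$w{\left(E \right)} U = \frac{-1 + 9 \cdot 1 + 9 \cdot 1^{3}}{1 + 1^{3}} \cdot 9 = \frac{-1 + 9 + 9 \cdot 1}{1 + 1} \cdot 9 = \frac{-1 + 9 + 9}{2} \cdot 9 = \frac{1}{2} \cdot 17 \cdot 9 = \frac{17}{2} \cdot 9 = \frac{153}{2}$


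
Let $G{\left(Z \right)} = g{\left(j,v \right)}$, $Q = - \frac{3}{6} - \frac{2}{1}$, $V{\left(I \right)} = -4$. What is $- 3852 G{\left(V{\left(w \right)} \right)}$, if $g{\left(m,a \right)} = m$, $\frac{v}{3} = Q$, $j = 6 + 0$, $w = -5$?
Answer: $-23112$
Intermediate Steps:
$j = 6$
$Q = - \frac{5}{2}$ ($Q = \left(-3\right) \frac{1}{6} - 2 = - \frac{1}{2} - 2 = - \frac{5}{2} \approx -2.5$)
$v = - \frac{15}{2}$ ($v = 3 \left(- \frac{5}{2}\right) = - \frac{15}{2} \approx -7.5$)
$G{\left(Z \right)} = 6$
$- 3852 G{\left(V{\left(w \right)} \right)} = \left(-3852\right) 6 = -23112$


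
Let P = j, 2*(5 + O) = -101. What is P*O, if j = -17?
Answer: 1887/2 ≈ 943.50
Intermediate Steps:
O = -111/2 (O = -5 + (½)*(-101) = -5 - 101/2 = -111/2 ≈ -55.500)
P = -17
P*O = -17*(-111/2) = 1887/2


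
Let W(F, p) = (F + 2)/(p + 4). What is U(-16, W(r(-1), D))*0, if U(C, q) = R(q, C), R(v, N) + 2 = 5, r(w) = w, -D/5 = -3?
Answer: 0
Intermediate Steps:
D = 15 (D = -5*(-3) = 15)
W(F, p) = (2 + F)/(4 + p)
R(v, N) = 3 (R(v, N) = -2 + 5 = 3)
U(C, q) = 3
U(-16, W(r(-1), D))*0 = 3*0 = 0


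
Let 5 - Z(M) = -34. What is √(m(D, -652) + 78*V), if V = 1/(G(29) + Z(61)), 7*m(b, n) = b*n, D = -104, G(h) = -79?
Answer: 13*√280805/70 ≈ 98.412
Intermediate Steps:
m(b, n) = b*n/7 (m(b, n) = (b*n)/7 = b*n/7)
Z(M) = 39 (Z(M) = 5 - 1*(-34) = 5 + 34 = 39)
V = -1/40 (V = 1/(-79 + 39) = 1/(-40) = -1/40 ≈ -0.025000)
√(m(D, -652) + 78*V) = √((⅐)*(-104)*(-652) + 78*(-1/40)) = √(67808/7 - 39/20) = √(1355887/140) = 13*√280805/70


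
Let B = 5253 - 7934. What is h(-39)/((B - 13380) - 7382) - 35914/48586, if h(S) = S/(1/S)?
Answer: -26936212/33500047 ≈ -0.80406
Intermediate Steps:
B = -2681
h(S) = S² (h(S) = S*S = S²)
h(-39)/((B - 13380) - 7382) - 35914/48586 = (-39)²/((-2681 - 13380) - 7382) - 35914/48586 = 1521/(-16061 - 7382) - 35914*1/48586 = 1521/(-23443) - 17957/24293 = 1521*(-1/23443) - 17957/24293 = -1521/23443 - 17957/24293 = -26936212/33500047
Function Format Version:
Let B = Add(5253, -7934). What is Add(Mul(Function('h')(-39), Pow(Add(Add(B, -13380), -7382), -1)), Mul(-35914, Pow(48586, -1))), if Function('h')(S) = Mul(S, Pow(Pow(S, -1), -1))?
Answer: Rational(-26936212, 33500047) ≈ -0.80406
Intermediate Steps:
B = -2681
Function('h')(S) = Pow(S, 2) (Function('h')(S) = Mul(S, S) = Pow(S, 2))
Add(Mul(Function('h')(-39), Pow(Add(Add(B, -13380), -7382), -1)), Mul(-35914, Pow(48586, -1))) = Add(Mul(Pow(-39, 2), Pow(Add(Add(-2681, -13380), -7382), -1)), Mul(-35914, Pow(48586, -1))) = Add(Mul(1521, Pow(Add(-16061, -7382), -1)), Mul(-35914, Rational(1, 48586))) = Add(Mul(1521, Pow(-23443, -1)), Rational(-17957, 24293)) = Add(Mul(1521, Rational(-1, 23443)), Rational(-17957, 24293)) = Add(Rational(-1521, 23443), Rational(-17957, 24293)) = Rational(-26936212, 33500047)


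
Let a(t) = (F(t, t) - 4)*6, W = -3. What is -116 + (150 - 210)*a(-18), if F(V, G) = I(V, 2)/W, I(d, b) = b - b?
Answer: 1324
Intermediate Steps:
I(d, b) = 0
F(V, G) = 0 (F(V, G) = 0/(-3) = 0*(-⅓) = 0)
a(t) = -24 (a(t) = (0 - 4)*6 = -4*6 = -24)
-116 + (150 - 210)*a(-18) = -116 + (150 - 210)*(-24) = -116 - 60*(-24) = -116 + 1440 = 1324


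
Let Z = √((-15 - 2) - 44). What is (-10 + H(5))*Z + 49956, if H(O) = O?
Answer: 49956 - 5*I*√61 ≈ 49956.0 - 39.051*I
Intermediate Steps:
Z = I*√61 (Z = √(-17 - 44) = √(-61) = I*√61 ≈ 7.8102*I)
(-10 + H(5))*Z + 49956 = (-10 + 5)*(I*√61) + 49956 = -5*I*√61 + 49956 = 49956 - 5*I*√61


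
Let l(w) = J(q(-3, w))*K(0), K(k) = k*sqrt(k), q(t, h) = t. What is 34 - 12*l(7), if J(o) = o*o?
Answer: 34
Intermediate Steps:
K(k) = k**(3/2)
J(o) = o**2
l(w) = 0 (l(w) = (-3)**2*0**(3/2) = 9*0 = 0)
34 - 12*l(7) = 34 - 12*0 = 34 + 0 = 34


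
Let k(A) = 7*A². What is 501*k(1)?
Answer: 3507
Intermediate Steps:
501*k(1) = 501*(7*1²) = 501*(7*1) = 501*7 = 3507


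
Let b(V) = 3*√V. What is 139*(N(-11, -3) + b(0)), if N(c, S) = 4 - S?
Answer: 973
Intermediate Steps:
139*(N(-11, -3) + b(0)) = 139*((4 - 1*(-3)) + 3*√0) = 139*((4 + 3) + 3*0) = 139*(7 + 0) = 139*7 = 973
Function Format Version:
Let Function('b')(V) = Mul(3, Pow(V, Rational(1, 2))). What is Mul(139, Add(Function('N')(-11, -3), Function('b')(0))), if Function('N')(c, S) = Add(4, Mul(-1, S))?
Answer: 973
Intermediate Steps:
Mul(139, Add(Function('N')(-11, -3), Function('b')(0))) = Mul(139, Add(Add(4, Mul(-1, -3)), Mul(3, Pow(0, Rational(1, 2))))) = Mul(139, Add(Add(4, 3), Mul(3, 0))) = Mul(139, Add(7, 0)) = Mul(139, 7) = 973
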